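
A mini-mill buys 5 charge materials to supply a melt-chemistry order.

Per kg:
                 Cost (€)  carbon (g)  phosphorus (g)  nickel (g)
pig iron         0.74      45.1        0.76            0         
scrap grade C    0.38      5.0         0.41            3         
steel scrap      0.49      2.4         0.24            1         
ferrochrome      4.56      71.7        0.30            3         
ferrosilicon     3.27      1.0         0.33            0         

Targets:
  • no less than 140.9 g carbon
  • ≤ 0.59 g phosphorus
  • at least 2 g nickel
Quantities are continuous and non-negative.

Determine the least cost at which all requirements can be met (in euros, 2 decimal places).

Treat it as an LP. Let x1 = kg of pig iron, x2 = kg of scrap grade C, x3 = kg of steel scrap, x4 = kg of ferrochrome, x5 = kg of ferrosilicon.
Minimise 0.74x1 + 0.38x2 + 0.49x3 + 4.56x4 + 3.27x5 with:
  45.1x1 + 5x2 + 2.4x3 + 71.7x4 + 1x5 ≥ 140.9   (carbon)
  0.76x1 + 0.41x2 + 0.24x3 + 0.3x4 + 0.33x5 ≤ 0.59   (phosphorus)
  3x2 + 1x3 + 3x4 ≥ 2   (nickel)
  x1, x2, x3, x4, x5 ≥ 0.
The optimal basis is {pig iron, ferrochrome}; scrap grade C, steel scrap, ferrosilicon drop out. The carbon and phosphorus requirements are met with equality.
So pig iron = 0.0008056 kg, ferrochrome = 1.965 kg.
Total cost: 0.74·0.0008056 + 4.56·1.965 = 8.9610.

€8.96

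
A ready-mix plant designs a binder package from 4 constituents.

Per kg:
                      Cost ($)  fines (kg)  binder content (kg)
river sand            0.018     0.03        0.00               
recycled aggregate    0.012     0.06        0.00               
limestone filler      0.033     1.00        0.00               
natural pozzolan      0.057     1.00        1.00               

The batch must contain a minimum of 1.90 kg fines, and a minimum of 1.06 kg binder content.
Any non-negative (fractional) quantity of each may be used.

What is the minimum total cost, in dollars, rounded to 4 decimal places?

This is a linear program. Let x1 = kg of river sand, x2 = kg of recycled aggregate, x3 = kg of limestone filler, x4 = kg of natural pozzolan.
Minimise 0.018x1 + 0.012x2 + 0.033x3 + 0.057x4 s.t.:
  0.03x1 + 0.06x2 + 1x3 + 1x4 ≥ 1.9   (fines)
  1x4 ≥ 1.06   (binder content)
  x1, x2, x3, x4 ≥ 0.
The cheapest feasible vertex uses only limestone filler, natural pozzolan; river sand, recycled aggregate are not used. The fines and binder content requirements are met with equality.
Solving gives x3 = 0.84, x4 = 1.06.
Objective = 0.033·0.84 + 0.057·1.06 = 0.088140.

$0.0881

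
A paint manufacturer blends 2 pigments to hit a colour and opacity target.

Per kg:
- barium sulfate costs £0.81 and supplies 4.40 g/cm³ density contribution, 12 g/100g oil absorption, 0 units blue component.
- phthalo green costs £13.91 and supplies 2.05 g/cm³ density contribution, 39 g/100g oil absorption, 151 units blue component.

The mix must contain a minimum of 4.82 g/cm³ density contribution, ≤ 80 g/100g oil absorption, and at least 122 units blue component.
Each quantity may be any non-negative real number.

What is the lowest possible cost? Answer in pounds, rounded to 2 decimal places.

£11.82

Let x1 = kg of barium sulfate, x2 = kg of phthalo green.
Minimize 0.81x1 + 13.91x2 s.t.:
  4.4x1 + 2.05x2 ≥ 4.82   (density contribution)
  12x1 + 39x2 ≤ 80   (oil absorption)
  151x2 ≥ 122   (blue component)
  x1, x2 ≥ 0.
Both inputs are positive at the optimum. The density contribution and blue component requirements are met with equality.
Optimal quantities: barium sulfate = 0.719 kg, phthalo green = 0.8079 kg.
Total cost: 0.81·0.719 + 13.91·0.8079 = 11.8203.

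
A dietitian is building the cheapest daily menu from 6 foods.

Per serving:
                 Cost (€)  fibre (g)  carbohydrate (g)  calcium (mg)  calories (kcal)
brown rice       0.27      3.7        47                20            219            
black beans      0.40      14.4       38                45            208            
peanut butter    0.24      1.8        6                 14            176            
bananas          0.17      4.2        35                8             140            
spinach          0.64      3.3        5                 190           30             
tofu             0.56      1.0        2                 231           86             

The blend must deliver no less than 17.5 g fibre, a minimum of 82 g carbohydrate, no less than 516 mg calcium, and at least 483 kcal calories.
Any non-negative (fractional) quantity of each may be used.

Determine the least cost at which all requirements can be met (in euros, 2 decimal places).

This is a linear program. Let x1 = servings of brown rice, x2 = servings of black beans, x3 = servings of peanut butter, x4 = servings of bananas, x5 = servings of spinach, x6 = servings of tofu.
min 0.27x1 + 0.4x2 + 0.24x3 + 0.17x4 + 0.64x5 + 0.56x6 subject to:
  3.7x1 + 14.4x2 + 1.8x3 + 4.2x4 + 3.3x5 + 1x6 ≥ 17.5   (fibre)
  47x1 + 38x2 + 6x3 + 35x4 + 5x5 + 2x6 ≥ 82   (carbohydrate)
  20x1 + 45x2 + 14x3 + 8x4 + 190x5 + 231x6 ≥ 516   (calcium)
  219x1 + 208x2 + 176x3 + 140x4 + 30x5 + 86x6 ≥ 483   (calories)
  x1, x2, x3, x4, x5, x6 ≥ 0.
The minimum-cost mix takes nothing from brown rice, peanut butter, spinach — only black beans, bananas, tofu. There the fibre, carbohydrate, calcium constraints are tight.
Optimal quantities: black beans = 0.6194 servings, bananas = 1.553 servings, tofu = 2.059 servings.
Objective = 0.4·0.6194 + 0.17·1.553 + 0.56·2.059 = 1.6648.

€1.66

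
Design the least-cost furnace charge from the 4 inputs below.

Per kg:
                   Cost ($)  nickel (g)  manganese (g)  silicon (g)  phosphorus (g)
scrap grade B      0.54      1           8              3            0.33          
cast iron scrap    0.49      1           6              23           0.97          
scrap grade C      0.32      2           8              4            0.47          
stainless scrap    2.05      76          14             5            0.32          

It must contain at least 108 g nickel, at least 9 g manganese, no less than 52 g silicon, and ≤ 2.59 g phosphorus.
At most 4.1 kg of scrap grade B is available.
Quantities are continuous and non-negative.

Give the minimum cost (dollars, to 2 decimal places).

Treat it as an LP. Let x1 = kg of scrap grade B, x2 = kg of cast iron scrap, x3 = kg of scrap grade C, x4 = kg of stainless scrap.
Minimise 0.54x1 + 0.49x2 + 0.32x3 + 2.05x4 subject to:
  1x1 + 1x2 + 2x3 + 76x4 ≥ 108   (nickel)
  8x1 + 6x2 + 8x3 + 14x4 ≥ 9   (manganese)
  3x1 + 23x2 + 4x3 + 5x4 ≥ 52   (silicon)
  0.33x1 + 0.97x2 + 0.47x3 + 0.32x4 ≤ 2.59   (phosphorus)
  x1 ≤ 4.1
  x1, x2, x3, x4 ≥ 0.
The optimal basis is {cast iron scrap, stainless scrap}; scrap grade B, scrap grade C drop out. There the nickel and silicon constraints are tight.
So cast iron scrap = 1.958 kg, stainless scrap = 1.395 kg.
Total cost: 0.49·1.958 + 2.05·1.395 = 3.8192.

$3.82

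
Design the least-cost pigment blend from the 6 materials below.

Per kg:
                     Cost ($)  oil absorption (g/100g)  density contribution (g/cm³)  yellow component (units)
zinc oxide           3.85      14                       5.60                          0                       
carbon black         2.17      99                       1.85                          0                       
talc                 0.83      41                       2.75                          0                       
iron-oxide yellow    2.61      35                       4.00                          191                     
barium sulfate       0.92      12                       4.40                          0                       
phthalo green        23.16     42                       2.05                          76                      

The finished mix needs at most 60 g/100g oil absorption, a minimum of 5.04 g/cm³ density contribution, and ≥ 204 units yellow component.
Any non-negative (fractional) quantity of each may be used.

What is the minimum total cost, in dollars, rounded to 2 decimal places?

$2.95

This is a linear program. Let x1 = kg of zinc oxide, x2 = kg of carbon black, x3 = kg of talc, x4 = kg of iron-oxide yellow, x5 = kg of barium sulfate, x6 = kg of phthalo green.
Minimize 3.85x1 + 2.17x2 + 0.83x3 + 2.61x4 + 0.92x5 + 23.16x6 with:
  14x1 + 99x2 + 41x3 + 35x4 + 12x5 + 42x6 ≤ 60   (oil absorption)
  5.6x1 + 1.85x2 + 2.75x3 + 4x4 + 4.4x5 + 2.05x6 ≥ 5.04   (density contribution)
  191x4 + 76x6 ≥ 204   (yellow component)
  x1, x2, x3, x4, x5, x6 ≥ 0.
The minimum-cost mix takes nothing from zinc oxide, carbon black, talc, phthalo green — only iron-oxide yellow, barium sulfate. There the density contribution and yellow component constraints are tight.
So iron-oxide yellow = 1.068 kg, barium sulfate = 0.1745 kg.
Objective = 2.61·1.068 + 0.92·0.1745 = 2.9480.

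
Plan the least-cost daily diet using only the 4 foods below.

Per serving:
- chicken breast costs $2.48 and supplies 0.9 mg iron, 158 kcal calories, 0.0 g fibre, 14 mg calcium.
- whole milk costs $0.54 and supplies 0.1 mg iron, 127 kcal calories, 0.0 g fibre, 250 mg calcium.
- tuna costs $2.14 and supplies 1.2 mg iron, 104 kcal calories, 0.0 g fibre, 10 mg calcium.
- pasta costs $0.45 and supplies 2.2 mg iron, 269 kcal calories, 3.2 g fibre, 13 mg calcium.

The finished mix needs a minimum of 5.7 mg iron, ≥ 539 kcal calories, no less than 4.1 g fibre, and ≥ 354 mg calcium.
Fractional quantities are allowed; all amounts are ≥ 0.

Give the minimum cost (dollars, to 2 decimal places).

$1.83

This is a linear program. Let x1 = servings of chicken breast, x2 = servings of whole milk, x3 = servings of tuna, x4 = servings of pasta.
Minimize 2.48x1 + 0.54x2 + 2.14x3 + 0.45x4 subject to:
  0.9x1 + 0.1x2 + 1.2x3 + 2.2x4 ≥ 5.7   (iron)
  158x1 + 127x2 + 104x3 + 269x4 ≥ 539   (calories)
  3.2x4 ≥ 4.1   (fibre)
  14x1 + 250x2 + 10x3 + 13x4 ≥ 354   (calcium)
  x1, x2, x3, x4 ≥ 0.
At the optimum only whole milk, pasta are positive (chicken breast, tuna = 0). Binding constraints: iron and calcium.
That vertex is x2 = 1.284, x4 = 2.533.
Objective = 0.54·1.284 + 0.45·2.533 = 1.8332.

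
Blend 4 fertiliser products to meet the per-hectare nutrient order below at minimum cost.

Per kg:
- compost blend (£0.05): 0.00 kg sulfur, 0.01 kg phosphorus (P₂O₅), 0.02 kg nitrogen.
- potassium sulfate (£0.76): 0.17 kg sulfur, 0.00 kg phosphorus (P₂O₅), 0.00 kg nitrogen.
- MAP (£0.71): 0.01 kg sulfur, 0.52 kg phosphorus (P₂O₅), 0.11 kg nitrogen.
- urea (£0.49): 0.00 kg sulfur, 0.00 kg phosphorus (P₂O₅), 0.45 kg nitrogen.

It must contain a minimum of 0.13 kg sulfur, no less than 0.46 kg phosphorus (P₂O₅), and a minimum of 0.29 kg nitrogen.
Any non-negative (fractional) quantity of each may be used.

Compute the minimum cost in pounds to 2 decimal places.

£1.38

Let x1 = kg of compost blend, x2 = kg of potassium sulfate, x3 = kg of MAP, x4 = kg of urea.
min 0.05x1 + 0.76x2 + 0.71x3 + 0.49x4 s.t.:
  0.17x2 + 0.01x3 ≥ 0.13   (sulfur)
  0.01x1 + 0.52x3 ≥ 0.46   (phosphorus (P₂O₅))
  0.02x1 + 0.11x3 + 0.45x4 ≥ 0.29   (nitrogen)
  x1, x2, x3, x4 ≥ 0.
The cheapest feasible vertex uses only potassium sulfate, MAP, urea; compost blend is not used. There the sulfur, phosphorus (P₂O₅), nitrogen constraints are tight.
Solving gives x2 = 0.7127, x3 = 0.8846, x4 = 0.4282.
Total cost: 0.76·0.7127 + 0.71·0.8846 + 0.49·0.4282 = 1.3795.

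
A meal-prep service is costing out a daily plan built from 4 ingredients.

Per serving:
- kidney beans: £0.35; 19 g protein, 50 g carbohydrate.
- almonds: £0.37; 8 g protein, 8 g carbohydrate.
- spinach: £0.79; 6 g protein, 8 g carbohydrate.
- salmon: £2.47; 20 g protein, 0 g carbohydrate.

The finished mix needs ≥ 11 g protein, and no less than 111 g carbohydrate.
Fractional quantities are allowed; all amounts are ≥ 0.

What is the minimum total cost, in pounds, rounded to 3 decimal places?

£0.777

This is a linear program. Let x1 = servings of kidney beans, x2 = servings of almonds, x3 = servings of spinach, x4 = servings of salmon.
Minimize 0.35x1 + 0.37x2 + 0.79x3 + 2.47x4 subject to:
  19x1 + 8x2 + 6x3 + 20x4 ≥ 11   (protein)
  50x1 + 8x2 + 8x3 ≥ 111   (carbohydrate)
  x1, x2, x3, x4 ≥ 0.
At the optimum only kidney beans is positive (almonds, spinach, salmon = 0). There the carbohydrate constraint is tight.
So kidney beans = 2.22 servings.
Total cost: 0.35·2.22 = 0.77700.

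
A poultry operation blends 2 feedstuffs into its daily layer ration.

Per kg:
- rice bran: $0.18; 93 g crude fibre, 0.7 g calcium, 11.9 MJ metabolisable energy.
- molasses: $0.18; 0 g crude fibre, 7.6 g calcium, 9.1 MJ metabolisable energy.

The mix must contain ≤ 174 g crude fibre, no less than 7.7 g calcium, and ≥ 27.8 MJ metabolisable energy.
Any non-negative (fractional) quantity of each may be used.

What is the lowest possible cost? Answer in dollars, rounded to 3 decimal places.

$0.457

Let x1 = kg of rice bran, x2 = kg of molasses.
min 0.18x1 + 0.18x2 subject to:
  93x1 ≤ 174   (crude fibre)
  0.7x1 + 7.6x2 ≥ 7.7   (calcium)
  11.9x1 + 9.1x2 ≥ 27.8   (metabolisable energy)
  x1, x2 ≥ 0.
Both inputs are positive at the optimum. There the calcium and metabolisable energy constraints are tight.
That vertex is x1 = 1.68, x2 = 0.8585.
Cost = 0.18·1.68 + 0.18·0.8585 = 0.45693.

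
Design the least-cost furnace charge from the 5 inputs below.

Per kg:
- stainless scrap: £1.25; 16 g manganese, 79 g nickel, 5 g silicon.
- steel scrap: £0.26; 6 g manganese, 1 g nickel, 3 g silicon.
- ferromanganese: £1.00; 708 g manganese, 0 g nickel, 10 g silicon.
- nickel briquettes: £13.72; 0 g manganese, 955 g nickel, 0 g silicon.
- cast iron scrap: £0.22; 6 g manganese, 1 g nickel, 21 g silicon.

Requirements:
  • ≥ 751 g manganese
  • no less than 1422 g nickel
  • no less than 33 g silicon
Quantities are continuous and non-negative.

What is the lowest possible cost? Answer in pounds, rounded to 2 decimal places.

Treat it as an LP. Let x1 = kg of stainless scrap, x2 = kg of steel scrap, x3 = kg of ferromanganese, x4 = kg of nickel briquettes, x5 = kg of cast iron scrap.
min 1.25x1 + 0.26x2 + 1x3 + 13.72x4 + 0.22x5 s.t.:
  16x1 + 6x2 + 708x3 + 6x5 ≥ 751   (manganese)
  79x1 + 1x2 + 955x4 + 1x5 ≥ 1422   (nickel)
  5x1 + 3x2 + 10x3 + 21x5 ≥ 33   (silicon)
  x1, x2, x3, x4, x5 ≥ 0.
The optimal basis is {ferromanganese, nickel briquettes, cast iron scrap}; stainless scrap, steel scrap drop out. There the manganese, nickel, silicon constraints are tight.
So ferromanganese = 1.052 kg, nickel briquettes = 1.488 kg, cast iron scrap = 1.071 kg.
Objective = 1·1.052 + 13.72·1.488 + 0.22·1.071 = 21.7030.

£21.70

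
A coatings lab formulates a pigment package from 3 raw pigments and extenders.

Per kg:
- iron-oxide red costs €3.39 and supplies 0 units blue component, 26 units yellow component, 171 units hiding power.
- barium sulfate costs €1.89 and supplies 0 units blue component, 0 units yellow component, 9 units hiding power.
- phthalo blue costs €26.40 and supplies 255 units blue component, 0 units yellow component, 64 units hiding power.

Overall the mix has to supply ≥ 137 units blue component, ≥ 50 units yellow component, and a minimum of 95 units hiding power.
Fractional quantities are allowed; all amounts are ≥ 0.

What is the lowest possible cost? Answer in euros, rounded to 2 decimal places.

Treat it as an LP. Let x1 = kg of iron-oxide red, x2 = kg of barium sulfate, x3 = kg of phthalo blue.
Minimise 3.39x1 + 1.89x2 + 26.4x3 s.t.:
  255x3 ≥ 137   (blue component)
  26x1 ≥ 50   (yellow component)
  171x1 + 9x2 + 64x3 ≥ 95   (hiding power)
  x1, x2, x3 ≥ 0.
The cheapest feasible vertex uses only iron-oxide red, phthalo blue; barium sulfate is not used. Binding constraints: blue component and yellow component.
So iron-oxide red = 1.923 kg, phthalo blue = 0.5373 kg.
Total cost: 3.39·1.923 + 26.4·0.5373 = 20.7037.

€20.70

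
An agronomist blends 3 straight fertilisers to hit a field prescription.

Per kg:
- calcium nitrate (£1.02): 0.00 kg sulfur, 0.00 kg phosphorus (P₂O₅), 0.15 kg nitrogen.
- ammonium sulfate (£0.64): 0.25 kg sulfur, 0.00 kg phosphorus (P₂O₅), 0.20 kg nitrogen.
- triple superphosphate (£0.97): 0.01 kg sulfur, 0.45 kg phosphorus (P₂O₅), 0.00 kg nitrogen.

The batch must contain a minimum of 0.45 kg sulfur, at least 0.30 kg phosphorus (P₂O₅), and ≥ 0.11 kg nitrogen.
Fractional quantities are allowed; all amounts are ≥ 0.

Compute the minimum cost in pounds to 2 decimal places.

Let x1 = kg of calcium nitrate, x2 = kg of ammonium sulfate, x3 = kg of triple superphosphate.
min 1.02x1 + 0.64x2 + 0.97x3 subject to:
  0.25x2 + 0.01x3 ≥ 0.45   (sulfur)
  0.45x3 ≥ 0.3   (phosphorus (P₂O₅))
  0.15x1 + 0.2x2 ≥ 0.11   (nitrogen)
  x1, x2, x3 ≥ 0.
The minimum-cost mix takes nothing from calcium nitrate — only ammonium sulfate, triple superphosphate. The sulfur and phosphorus (P₂O₅) requirements are met with equality.
Solving gives x2 = 1.773, x3 = 0.6667.
Hence cost = 0.64·1.773 + 0.97·0.6667 = £1.7814.

£1.78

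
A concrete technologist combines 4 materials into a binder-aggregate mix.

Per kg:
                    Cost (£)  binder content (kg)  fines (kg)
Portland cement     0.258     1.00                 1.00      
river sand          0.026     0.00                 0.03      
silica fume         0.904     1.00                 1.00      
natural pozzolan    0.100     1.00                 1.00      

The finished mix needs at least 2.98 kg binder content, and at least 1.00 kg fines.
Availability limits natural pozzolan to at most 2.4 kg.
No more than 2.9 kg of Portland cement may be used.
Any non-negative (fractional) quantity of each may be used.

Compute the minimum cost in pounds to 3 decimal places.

£0.390

Let x1 = kg of Portland cement, x2 = kg of river sand, x3 = kg of silica fume, x4 = kg of natural pozzolan.
Minimise 0.258x1 + 0.026x2 + 0.904x3 + 0.1x4 subject to:
  1x1 + 1x3 + 1x4 ≥ 2.98   (binder content)
  1x1 + 0.03x2 + 1x3 + 1x4 ≥ 1   (fines)
  x4 ≤ 2.4
  x1 ≤ 2.9
  x1, x2, x3, x4 ≥ 0.
The minimum-cost mix takes nothing from river sand, silica fume — only Portland cement, natural pozzolan. Binding constraints: binder content and the natural pozzolan cap.
Optimal quantities: Portland cement = 0.58 kg, natural pozzolan = 2.4 kg.
Cost = 0.258·0.58 + 0.1·2.4 = 0.38964.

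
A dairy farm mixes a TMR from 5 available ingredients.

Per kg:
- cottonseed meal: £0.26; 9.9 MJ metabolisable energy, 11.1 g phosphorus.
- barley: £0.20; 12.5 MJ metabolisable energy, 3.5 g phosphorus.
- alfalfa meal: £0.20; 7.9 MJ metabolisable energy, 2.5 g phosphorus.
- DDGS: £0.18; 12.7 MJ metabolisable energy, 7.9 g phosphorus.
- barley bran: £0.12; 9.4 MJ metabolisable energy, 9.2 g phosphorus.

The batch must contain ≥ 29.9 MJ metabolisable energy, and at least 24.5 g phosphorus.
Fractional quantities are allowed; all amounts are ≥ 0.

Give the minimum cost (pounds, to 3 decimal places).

£0.382

Let x1 = kg of cottonseed meal, x2 = kg of barley, x3 = kg of alfalfa meal, x4 = kg of DDGS, x5 = kg of barley bran.
Minimize 0.26x1 + 0.2x2 + 0.2x3 + 0.18x4 + 0.12x5 s.t.:
  9.9x1 + 12.5x2 + 7.9x3 + 12.7x4 + 9.4x5 ≥ 29.9   (metabolisable energy)
  11.1x1 + 3.5x2 + 2.5x3 + 7.9x4 + 9.2x5 ≥ 24.5   (phosphorus)
  x1, x2, x3, x4, x5 ≥ 0.
The minimum-cost mix takes nothing from cottonseed meal, barley, alfalfa meal, DDGS — only barley bran. There the metabolisable energy constraint is tight.
So barley bran = 3.181 kg.
Objective = 0.12·3.181 = 0.38172.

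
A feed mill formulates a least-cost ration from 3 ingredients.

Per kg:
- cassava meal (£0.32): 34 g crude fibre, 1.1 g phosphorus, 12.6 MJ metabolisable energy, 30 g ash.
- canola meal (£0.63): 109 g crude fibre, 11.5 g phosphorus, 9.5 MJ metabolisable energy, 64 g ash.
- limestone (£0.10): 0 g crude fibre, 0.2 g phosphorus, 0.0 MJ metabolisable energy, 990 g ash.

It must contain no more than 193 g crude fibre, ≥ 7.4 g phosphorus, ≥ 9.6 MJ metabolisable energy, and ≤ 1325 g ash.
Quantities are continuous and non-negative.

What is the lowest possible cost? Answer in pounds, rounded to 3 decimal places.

£0.483

Let x1 = kg of cassava meal, x2 = kg of canola meal, x3 = kg of limestone.
min 0.32x1 + 0.63x2 + 0.1x3 s.t.:
  34x1 + 109x2 ≤ 193   (crude fibre)
  1.1x1 + 11.5x2 + 0.2x3 ≥ 7.4   (phosphorus)
  12.6x1 + 9.5x2 ≥ 9.6   (metabolisable energy)
  30x1 + 64x2 + 990x3 ≤ 1325   (ash)
  x1, x2, x3 ≥ 0.
The minimum-cost mix takes nothing from limestone — only cassava meal, canola meal. There the phosphorus and metabolisable energy constraints are tight.
Optimal quantities: cassava meal = 0.2983 kg, canola meal = 0.6149 kg.
Hence cost = 0.32·0.2983 + 0.63·0.6149 = £0.48284.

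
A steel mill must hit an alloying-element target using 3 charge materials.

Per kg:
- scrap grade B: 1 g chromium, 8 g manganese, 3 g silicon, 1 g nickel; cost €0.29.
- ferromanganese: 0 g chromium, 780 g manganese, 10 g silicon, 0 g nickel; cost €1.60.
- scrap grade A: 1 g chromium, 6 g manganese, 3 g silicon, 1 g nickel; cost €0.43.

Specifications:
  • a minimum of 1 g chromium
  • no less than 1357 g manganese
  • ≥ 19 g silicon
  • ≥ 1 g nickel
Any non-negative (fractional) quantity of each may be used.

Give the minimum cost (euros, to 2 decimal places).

This is a linear program. Let x1 = kg of scrap grade B, x2 = kg of ferromanganese, x3 = kg of scrap grade A.
min 0.29x1 + 1.6x2 + 0.43x3 s.t.:
  1x1 + 1x3 ≥ 1   (chromium)
  8x1 + 780x2 + 6x3 ≥ 1357   (manganese)
  3x1 + 10x2 + 3x3 ≥ 19   (silicon)
  1x1 + 1x3 ≥ 1   (nickel)
  x1, x2, x3 ≥ 0.
The optimal basis is {scrap grade B, ferromanganese}; scrap grade A drops out. There the chromium, manganese, nickel constraints are tight.
That vertex is x1 = 1, x2 = 1.729.
Hence cost = 0.29·1 + 1.6·1.729 = €3.0564.

€3.06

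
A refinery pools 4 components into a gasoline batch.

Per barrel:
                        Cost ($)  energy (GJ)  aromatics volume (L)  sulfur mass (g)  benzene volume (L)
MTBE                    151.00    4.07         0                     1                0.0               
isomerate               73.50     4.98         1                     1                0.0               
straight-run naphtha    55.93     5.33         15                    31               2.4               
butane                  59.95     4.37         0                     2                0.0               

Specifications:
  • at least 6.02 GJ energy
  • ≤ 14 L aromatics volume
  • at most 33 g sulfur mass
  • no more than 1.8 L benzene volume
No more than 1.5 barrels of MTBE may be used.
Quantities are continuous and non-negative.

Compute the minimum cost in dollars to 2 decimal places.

Let x1 = barrels of MTBE, x2 = barrels of isomerate, x3 = barrels of straight-run naphtha, x4 = barrels of butane.
min 151x1 + 73.5x2 + 55.93x3 + 59.95x4 s.t.:
  4.07x1 + 4.98x2 + 5.33x3 + 4.37x4 ≥ 6.02   (energy)
  1x2 + 15x3 ≤ 14   (aromatics volume)
  1x1 + 1x2 + 31x3 + 2x4 ≤ 33   (sulfur mass)
  2.4x3 ≤ 1.8   (benzene volume)
  x1 ≤ 1.5
  x1, x2, x3, x4 ≥ 0.
The cheapest feasible vertex uses only straight-run naphtha, butane; MTBE, isomerate are not used. The energy and benzene volume requirements are met with equality.
So straight-run naphtha = 0.75 barrels, butane = 0.4628 barrels.
Objective = 55.93·0.75 + 59.95·0.4628 = 69.6924.

$69.69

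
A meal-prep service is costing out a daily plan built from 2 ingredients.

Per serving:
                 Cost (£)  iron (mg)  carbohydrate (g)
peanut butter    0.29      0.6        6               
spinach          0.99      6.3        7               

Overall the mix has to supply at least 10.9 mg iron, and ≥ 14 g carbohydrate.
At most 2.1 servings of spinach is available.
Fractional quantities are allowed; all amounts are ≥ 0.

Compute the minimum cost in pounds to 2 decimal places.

£1.78

Let x1 = servings of peanut butter, x2 = servings of spinach.
Minimise 0.29x1 + 0.99x2 s.t.:
  0.6x1 + 6.3x2 ≥ 10.9   (iron)
  6x1 + 7x2 ≥ 14   (carbohydrate)
  x2 ≤ 2.1
  x1, x2 ≥ 0.
Both inputs are positive at the optimum. Binding constraints: iron and carbohydrate.
Optimal quantities: peanut butter = 0.3542 servings, spinach = 1.696 servings.
Cost = 0.29·0.3542 + 0.99·1.696 = 1.7818.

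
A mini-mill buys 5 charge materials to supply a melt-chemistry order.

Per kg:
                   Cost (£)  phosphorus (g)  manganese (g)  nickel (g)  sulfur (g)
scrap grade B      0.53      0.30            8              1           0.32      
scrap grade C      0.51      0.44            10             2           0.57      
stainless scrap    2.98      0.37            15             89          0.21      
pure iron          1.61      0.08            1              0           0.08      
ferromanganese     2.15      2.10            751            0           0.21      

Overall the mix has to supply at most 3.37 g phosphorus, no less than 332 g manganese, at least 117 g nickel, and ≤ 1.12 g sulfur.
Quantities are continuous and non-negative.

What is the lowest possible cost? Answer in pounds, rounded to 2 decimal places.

£4.81

Treat it as an LP. Let x1 = kg of scrap grade B, x2 = kg of scrap grade C, x3 = kg of stainless scrap, x4 = kg of pure iron, x5 = kg of ferromanganese.
min 0.53x1 + 0.51x2 + 2.98x3 + 1.61x4 + 2.15x5 subject to:
  0.3x1 + 0.44x2 + 0.37x3 + 0.08x4 + 2.1x5 ≤ 3.37   (phosphorus)
  8x1 + 10x2 + 15x3 + 1x4 + 751x5 ≥ 332   (manganese)
  1x1 + 2x2 + 89x3 ≥ 117   (nickel)
  0.32x1 + 0.57x2 + 0.21x3 + 0.08x4 + 0.21x5 ≤ 1.12   (sulfur)
  x1, x2, x3, x4, x5 ≥ 0.
The minimum-cost mix takes nothing from scrap grade B, scrap grade C, pure iron — only stainless scrap, ferromanganese. Binding constraints: manganese and nickel.
Optimal quantities: stainless scrap = 1.315 kg, ferromanganese = 0.4158 kg.
Hence cost = 2.98·1.315 + 2.15·0.4158 = £4.8127.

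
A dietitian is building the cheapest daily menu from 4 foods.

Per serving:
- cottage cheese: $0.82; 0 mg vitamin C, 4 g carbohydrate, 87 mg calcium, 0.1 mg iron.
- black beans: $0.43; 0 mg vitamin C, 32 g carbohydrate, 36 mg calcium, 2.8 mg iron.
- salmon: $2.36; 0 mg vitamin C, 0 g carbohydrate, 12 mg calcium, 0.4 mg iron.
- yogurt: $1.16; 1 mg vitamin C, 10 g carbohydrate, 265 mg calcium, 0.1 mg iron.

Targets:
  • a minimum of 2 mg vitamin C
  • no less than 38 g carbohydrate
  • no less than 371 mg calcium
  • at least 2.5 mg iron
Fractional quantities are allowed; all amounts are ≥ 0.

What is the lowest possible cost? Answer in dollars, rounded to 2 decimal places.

$2.67

Treat it as an LP. Let x1 = servings of cottage cheese, x2 = servings of black beans, x3 = servings of salmon, x4 = servings of yogurt.
Minimise 0.82x1 + 0.43x2 + 2.36x3 + 1.16x4 s.t.:
  1x4 ≥ 2   (vitamin C)
  4x1 + 32x2 + 10x4 ≥ 38   (carbohydrate)
  87x1 + 36x2 + 12x3 + 265x4 ≥ 371   (calcium)
  0.1x1 + 2.8x2 + 0.4x3 + 0.1x4 ≥ 2.5   (iron)
  x1, x2, x3, x4 ≥ 0.
The cheapest feasible vertex uses only black beans, yogurt; cottage cheese, salmon are not used. The vitamin C and iron requirements are met with equality.
Solving gives x2 = 0.8214, x4 = 2.
Cost = 0.43·0.8214 + 1.16·2 = 2.6732.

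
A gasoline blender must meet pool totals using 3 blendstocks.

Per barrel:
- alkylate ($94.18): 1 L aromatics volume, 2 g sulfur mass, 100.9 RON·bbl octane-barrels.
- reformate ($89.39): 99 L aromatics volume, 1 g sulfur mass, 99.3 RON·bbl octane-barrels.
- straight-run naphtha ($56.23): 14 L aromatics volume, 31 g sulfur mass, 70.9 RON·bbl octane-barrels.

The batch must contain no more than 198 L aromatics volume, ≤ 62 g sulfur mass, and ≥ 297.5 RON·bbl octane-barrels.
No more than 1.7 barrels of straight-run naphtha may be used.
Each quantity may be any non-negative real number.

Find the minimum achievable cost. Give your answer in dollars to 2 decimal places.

$254.97

Let x1 = barrels of alkylate, x2 = barrels of reformate, x3 = barrels of straight-run naphtha.
min 94.18x1 + 89.39x2 + 56.23x3 s.t.:
  1x1 + 99x2 + 14x3 ≤ 198   (aromatics volume)
  2x1 + 1x2 + 31x3 ≤ 62   (sulfur mass)
  100.9x1 + 99.3x2 + 70.9x3 ≥ 297.5   (octane-barrels)
  x3 ≤ 1.7
  x1, x2, x3 ≥ 0.
The optimal mix uses every input. The aromatics volume, octane-barrels, the straight-run naphtha cap requirements are met with equality.
Solving gives x1 = 0.0224443, x2 = 1.75937, x3 = 1.7.
Objective = 94.18·0.0224443 + 89.39·1.75937 + 56.23·1.7 = 254.9749.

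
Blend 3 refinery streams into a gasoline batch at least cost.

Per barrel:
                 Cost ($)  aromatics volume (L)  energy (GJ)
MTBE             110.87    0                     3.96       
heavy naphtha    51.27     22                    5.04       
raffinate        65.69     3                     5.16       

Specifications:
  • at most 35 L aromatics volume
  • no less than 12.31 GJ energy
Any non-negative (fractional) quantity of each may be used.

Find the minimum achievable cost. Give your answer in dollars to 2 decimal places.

$137.89

Let x1 = barrels of MTBE, x2 = barrels of heavy naphtha, x3 = barrels of raffinate.
Minimize 110.87x1 + 51.27x2 + 65.69x3 s.t.:
  22x2 + 3x3 ≤ 35   (aromatics volume)
  3.96x1 + 5.04x2 + 5.16x3 ≥ 12.31   (energy)
  x1, x2, x3 ≥ 0.
At the optimum only heavy naphtha, raffinate are positive (MTBE = 0). There the aromatics volume and energy constraints are tight.
That vertex is x2 = 1.46, x3 = 0.9596.
Hence cost = 51.27·1.46 + 65.69·0.9596 = $137.8903.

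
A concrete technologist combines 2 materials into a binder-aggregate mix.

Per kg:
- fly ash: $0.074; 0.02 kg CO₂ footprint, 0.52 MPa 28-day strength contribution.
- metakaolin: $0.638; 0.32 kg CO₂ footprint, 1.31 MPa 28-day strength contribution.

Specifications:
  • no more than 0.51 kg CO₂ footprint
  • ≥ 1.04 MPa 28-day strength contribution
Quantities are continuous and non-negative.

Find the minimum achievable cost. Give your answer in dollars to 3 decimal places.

Treat it as an LP. Let x1 = kg of fly ash, x2 = kg of metakaolin.
Minimise 0.074x1 + 0.638x2 s.t.:
  0.02x1 + 0.32x2 ≤ 0.51   (CO₂ footprint)
  0.52x1 + 1.31x2 ≥ 1.04   (28-day strength contribution)
  x1, x2 ≥ 0.
The minimum-cost mix takes nothing from metakaolin — only fly ash. The 28-day strength contribution requirement is met with equality.
So fly ash = 2 kg.
Total cost: 0.074·2 = 0.14800.

$0.148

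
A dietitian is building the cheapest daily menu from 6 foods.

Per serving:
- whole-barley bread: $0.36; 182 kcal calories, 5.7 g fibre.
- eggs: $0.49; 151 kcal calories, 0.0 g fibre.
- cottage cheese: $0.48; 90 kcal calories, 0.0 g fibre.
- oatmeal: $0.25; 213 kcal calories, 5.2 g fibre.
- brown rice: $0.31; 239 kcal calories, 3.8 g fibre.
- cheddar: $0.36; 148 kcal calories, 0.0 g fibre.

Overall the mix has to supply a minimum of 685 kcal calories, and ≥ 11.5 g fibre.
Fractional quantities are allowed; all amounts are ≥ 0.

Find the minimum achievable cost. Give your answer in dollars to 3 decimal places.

$0.804

Set it up as a linear program. Let x1 = servings of whole-barley bread, x2 = servings of eggs, x3 = servings of cottage cheese, x4 = servings of oatmeal, x5 = servings of brown rice, x6 = servings of cheddar.
min 0.36x1 + 0.49x2 + 0.48x3 + 0.25x4 + 0.31x5 + 0.36x6 with:
  182x1 + 151x2 + 90x3 + 213x4 + 239x5 + 148x6 ≥ 685   (calories)
  5.7x1 + 5.2x4 + 3.8x5 ≥ 11.5   (fibre)
  x1, x2, x3, x4, x5, x6 ≥ 0.
The cheapest feasible vertex uses only oatmeal; whole-barley bread, eggs, cottage cheese, brown rice, cheddar are not used. There the calories constraint is tight.
That vertex is x4 = 3.216.
Hence cost = 0.25·3.216 = $0.80400.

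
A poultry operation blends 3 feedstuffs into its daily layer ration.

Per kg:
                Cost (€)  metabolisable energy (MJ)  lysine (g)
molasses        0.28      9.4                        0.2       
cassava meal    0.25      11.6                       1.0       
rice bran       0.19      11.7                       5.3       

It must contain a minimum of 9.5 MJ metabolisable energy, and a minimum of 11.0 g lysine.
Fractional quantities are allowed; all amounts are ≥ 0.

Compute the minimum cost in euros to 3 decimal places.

Let x1 = kg of molasses, x2 = kg of cassava meal, x3 = kg of rice bran.
min 0.28x1 + 0.25x2 + 0.19x3 subject to:
  9.4x1 + 11.6x2 + 11.7x3 ≥ 9.5   (metabolisable energy)
  0.2x1 + 1x2 + 5.3x3 ≥ 11   (lysine)
  x1, x2, x3 ≥ 0.
At the optimum only rice bran is positive (molasses, cassava meal = 0). The lysine requirement is met with equality.
So rice bran = 2.075 kg.
Hence cost = 0.19·2.075 = €0.39425.

€0.394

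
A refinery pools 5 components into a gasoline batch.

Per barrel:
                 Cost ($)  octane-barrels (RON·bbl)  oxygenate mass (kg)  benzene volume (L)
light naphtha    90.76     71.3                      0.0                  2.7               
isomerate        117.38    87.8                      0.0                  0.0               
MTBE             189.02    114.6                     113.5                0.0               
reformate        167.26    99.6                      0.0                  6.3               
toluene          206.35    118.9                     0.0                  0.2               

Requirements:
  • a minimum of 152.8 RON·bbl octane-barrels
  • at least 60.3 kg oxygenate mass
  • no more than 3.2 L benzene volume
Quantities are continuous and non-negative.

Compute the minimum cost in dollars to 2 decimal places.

$217.90

Treat it as an LP. Let x1 = barrels of light naphtha, x2 = barrels of isomerate, x3 = barrels of MTBE, x4 = barrels of reformate, x5 = barrels of toluene.
Minimize 90.76x1 + 117.38x2 + 189.02x3 + 167.26x4 + 206.35x5 with:
  71.3x1 + 87.8x2 + 114.6x3 + 99.6x4 + 118.9x5 ≥ 152.8   (octane-barrels)
  113.5x3 ≥ 60.3   (oxygenate mass)
  2.7x1 + 6.3x4 + 0.2x5 ≤ 3.2   (benzene volume)
  x1, x2, x3, x4, x5 ≥ 0.
The minimum-cost mix takes nothing from reformate, toluene — only light naphtha, isomerate, MTBE. Binding constraints: octane-barrels, oxygenate mass, benzene volume.
That vertex is x1 = 1.1852, x2 = 0.084418, x3 = 0.53128.
Total cost: 90.76·1.1852 + 117.38·0.084418 + 189.02·0.53128 = 217.9003.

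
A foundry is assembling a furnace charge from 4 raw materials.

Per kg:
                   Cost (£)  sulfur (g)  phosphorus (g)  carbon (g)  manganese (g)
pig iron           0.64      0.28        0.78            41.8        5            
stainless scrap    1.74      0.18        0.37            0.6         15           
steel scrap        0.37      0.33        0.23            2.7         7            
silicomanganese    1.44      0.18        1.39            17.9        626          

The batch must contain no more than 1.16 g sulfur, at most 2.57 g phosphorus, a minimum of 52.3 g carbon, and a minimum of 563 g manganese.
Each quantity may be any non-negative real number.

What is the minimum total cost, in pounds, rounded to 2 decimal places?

Treat it as an LP. Let x1 = kg of pig iron, x2 = kg of stainless scrap, x3 = kg of steel scrap, x4 = kg of silicomanganese.
min 0.64x1 + 1.74x2 + 0.37x3 + 1.44x4 s.t.:
  0.28x1 + 0.18x2 + 0.33x3 + 0.18x4 ≤ 1.16   (sulfur)
  0.78x1 + 0.37x2 + 0.23x3 + 1.39x4 ≤ 2.57   (phosphorus)
  41.8x1 + 0.6x2 + 2.7x3 + 17.9x4 ≥ 52.3   (carbon)
  5x1 + 15x2 + 7x3 + 626x4 ≥ 563   (manganese)
  x1, x2, x3, x4 ≥ 0.
The cheapest feasible vertex uses only pig iron, silicomanganese; stainless scrap, steel scrap are not used. The carbon and manganese requirements are met with equality.
Optimal quantities: pig iron = 0.869 kg, silicomanganese = 0.8924 kg.
Objective = 0.64·0.869 + 1.44·0.8924 = 1.8412.

£1.84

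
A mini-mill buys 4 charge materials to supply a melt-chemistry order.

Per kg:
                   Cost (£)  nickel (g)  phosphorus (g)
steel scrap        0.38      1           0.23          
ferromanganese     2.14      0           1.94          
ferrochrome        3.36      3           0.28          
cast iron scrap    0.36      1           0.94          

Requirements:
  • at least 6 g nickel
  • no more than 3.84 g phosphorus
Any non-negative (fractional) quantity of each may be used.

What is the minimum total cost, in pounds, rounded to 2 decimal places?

£2.21

This is a linear program. Let x1 = kg of steel scrap, x2 = kg of ferromanganese, x3 = kg of ferrochrome, x4 = kg of cast iron scrap.
Minimise 0.38x1 + 2.14x2 + 3.36x3 + 0.36x4 subject to:
  1x1 + 3x3 + 1x4 ≥ 6   (nickel)
  0.23x1 + 1.94x2 + 0.28x3 + 0.94x4 ≤ 3.84   (phosphorus)
  x1, x2, x3, x4 ≥ 0.
The minimum-cost mix takes nothing from ferromanganese, ferrochrome — only steel scrap, cast iron scrap. The nickel and phosphorus requirements are met with equality.
So steel scrap = 2.535 kg, cast iron scrap = 3.465 kg.
Total cost: 0.38·2.535 + 0.36·3.465 = 2.2107.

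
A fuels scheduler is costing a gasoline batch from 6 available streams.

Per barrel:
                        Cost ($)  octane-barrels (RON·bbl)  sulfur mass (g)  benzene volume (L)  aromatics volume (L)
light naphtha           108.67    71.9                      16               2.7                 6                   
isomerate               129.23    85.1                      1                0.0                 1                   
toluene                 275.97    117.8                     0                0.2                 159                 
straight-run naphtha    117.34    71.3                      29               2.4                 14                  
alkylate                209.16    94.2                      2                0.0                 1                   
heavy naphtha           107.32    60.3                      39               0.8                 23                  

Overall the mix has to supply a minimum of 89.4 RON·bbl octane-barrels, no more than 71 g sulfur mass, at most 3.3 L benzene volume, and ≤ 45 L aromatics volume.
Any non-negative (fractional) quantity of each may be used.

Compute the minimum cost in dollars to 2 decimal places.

Treat it as an LP. Let x1 = barrels of light naphtha, x2 = barrels of isomerate, x3 = barrels of toluene, x4 = barrels of straight-run naphtha, x5 = barrels of alkylate, x6 = barrels of heavy naphtha.
min 108.67x1 + 129.23x2 + 275.97x3 + 117.34x4 + 209.16x5 + 107.32x6 subject to:
  71.9x1 + 85.1x2 + 117.8x3 + 71.3x4 + 94.2x5 + 60.3x6 ≥ 89.4   (octane-barrels)
  16x1 + 1x2 + 29x4 + 2x5 + 39x6 ≤ 71   (sulfur mass)
  2.7x1 + 0.2x3 + 2.4x4 + 0.8x6 ≤ 3.3   (benzene volume)
  6x1 + 1x2 + 159x3 + 14x4 + 1x5 + 23x6 ≤ 45   (aromatics volume)
  x1, x2, x3, x4, x5, x6 ≥ 0.
The minimum-cost mix takes nothing from toluene, straight-run naphtha, alkylate, heavy naphtha — only light naphtha, isomerate. There the octane-barrels and benzene volume constraints are tight.
That vertex is x1 = 1.2222, x2 = 0.017887.
Total cost: 108.67·1.2222 + 129.23·0.017887 = 135.1280.

$135.13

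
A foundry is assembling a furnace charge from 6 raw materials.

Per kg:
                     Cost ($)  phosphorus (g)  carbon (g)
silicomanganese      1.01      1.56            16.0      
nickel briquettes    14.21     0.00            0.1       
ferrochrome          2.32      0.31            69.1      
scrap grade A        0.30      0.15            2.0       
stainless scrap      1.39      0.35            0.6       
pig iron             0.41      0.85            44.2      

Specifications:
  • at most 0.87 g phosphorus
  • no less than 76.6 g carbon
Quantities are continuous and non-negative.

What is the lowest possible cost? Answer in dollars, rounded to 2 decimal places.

Let x1 = kg of silicomanganese, x2 = kg of nickel briquettes, x3 = kg of ferrochrome, x4 = kg of scrap grade A, x5 = kg of stainless scrap, x6 = kg of pig iron.
min 1.01x1 + 14.21x2 + 2.32x3 + 0.3x4 + 1.39x5 + 0.41x6 s.t.:
  1.56x1 + 0.31x3 + 0.15x4 + 0.35x5 + 0.85x6 ≤ 0.87   (phosphorus)
  16x1 + 0.1x2 + 69.1x3 + 2x4 + 0.6x5 + 44.2x6 ≥ 76.6   (carbon)
  x1, x2, x3, x4, x5, x6 ≥ 0.
The cheapest feasible vertex uses only ferrochrome, pig iron; silicomanganese, nickel briquettes, scrap grade A, stainless scrap are not used. Binding constraints: phosphorus and carbon.
That vertex is x3 = 0.5919, x6 = 0.8077.
Hence cost = 2.32·0.5919 + 0.41·0.8077 = $1.7044.

$1.70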